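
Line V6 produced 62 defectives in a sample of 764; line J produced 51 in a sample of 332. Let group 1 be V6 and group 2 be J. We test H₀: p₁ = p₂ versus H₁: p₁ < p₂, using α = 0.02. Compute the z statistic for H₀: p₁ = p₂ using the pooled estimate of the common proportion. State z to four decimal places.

z = -3.6251

p̂₁ = 62/764 ≈ 0.081152, p̂₂ = 51/332 ≈ 0.153614.
Pooled p̂ = (62+51)/(764+332) = 113/1096 = 0.103102.
SE = √(p̂(1−p̂)(1/n₁+1/n₂)) = √(0.103102·0.896898·0.00432095) = √(0.000399567) = 0.019989.
z = (0.081152 − 0.153614)/0.019989 = -0.072462/0.019989 = -3.6251.
p-value = P(Z < -3.625) ≈ 0.0001. With α = 0.02, reject H₀.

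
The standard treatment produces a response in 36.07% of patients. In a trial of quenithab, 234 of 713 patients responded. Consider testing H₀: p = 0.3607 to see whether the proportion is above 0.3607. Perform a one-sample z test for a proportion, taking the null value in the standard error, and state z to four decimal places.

z = -1.8077

p̂ = 234/713 = 0.328191.
SE = √(p₀(1−p₀)/n) = √(0.2306/713) = 0.017984.
z = (0.328191 − 0.3607)/0.017984 = -0.032509/0.017984 = -1.8077.
p-value = P(Z > -1.808) ≈ 0.9647.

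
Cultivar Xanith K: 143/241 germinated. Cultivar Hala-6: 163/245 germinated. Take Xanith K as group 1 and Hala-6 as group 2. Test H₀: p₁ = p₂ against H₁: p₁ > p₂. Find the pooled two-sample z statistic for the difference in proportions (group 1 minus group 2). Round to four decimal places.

z = -1.6422

p̂₁ = 143/241 = 0.593361, p̂₂ = 163/245 = 0.665306.
Pooled p̂ = (143+163)/(241+245) = 306/486 = 0.629630.
SE = √(p̂(1−p̂)(1/n₁+1/n₂)) = √(0.629630·0.370370·0.00823101) = √(0.00191944) = 0.043811.
z = (0.593361 − 0.665306)/0.043811 = -0.071945/0.043811 = -1.6422.
p-value = P(Z > -1.642) ≈ 0.9497.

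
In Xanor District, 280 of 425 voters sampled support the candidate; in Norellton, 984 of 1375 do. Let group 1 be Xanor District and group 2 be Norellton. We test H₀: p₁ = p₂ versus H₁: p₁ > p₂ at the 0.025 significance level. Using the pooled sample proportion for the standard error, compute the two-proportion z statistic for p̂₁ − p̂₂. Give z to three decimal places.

p̂₁ = 280/425 = 0.65882, p̂₂ = 984/1375 = 0.71564.
Pooled p̂ = (280+984)/(425+1375) = 1264/1800 = 0.70222.
SE = √(0.209106 × 0.00308021) = 0.02538.
z = (0.65882 − 0.71564)/0.02538 = -0.05682/0.02538 = -2.239.
p-value = P(Z > -2.239) ≈ 0.9874, so at α = 0.025 we fail to reject H₀.

z = -2.239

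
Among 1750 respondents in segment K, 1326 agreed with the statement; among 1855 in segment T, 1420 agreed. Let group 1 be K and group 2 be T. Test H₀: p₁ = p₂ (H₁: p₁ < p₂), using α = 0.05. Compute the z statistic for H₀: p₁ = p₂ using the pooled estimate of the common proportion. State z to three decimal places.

p̂₁ = 1326/1750 = 0.757714, p̂₂ = 1420/1855 = 0.765499.
Pooled p̂ = (1326+1420)/(1750+1855) = 2746/3605 = 0.761720.
SE = √(p̂(1−p̂)(1/n₁+1/n₂)) = √(0.761720·0.238280·0.00111051) = √(0.000201561) = 0.014197.
z = (0.757714 − 0.765499)/0.014197 = -0.007785/0.014197 = -0.548.
p-value = P(Z < -0.548) ≈ 0.2917. With α = 0.05, fail to reject H₀.

z = -0.548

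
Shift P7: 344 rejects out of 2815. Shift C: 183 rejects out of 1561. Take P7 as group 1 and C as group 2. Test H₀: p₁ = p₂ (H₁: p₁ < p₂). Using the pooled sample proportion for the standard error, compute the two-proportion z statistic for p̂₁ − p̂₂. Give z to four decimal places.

z = 0.4839

p̂₁ = 344/2815 = 0.1222025, p̂₂ = 183/1561 = 0.1172325.
Pooled p̂ = (344+183)/(2815+1561) = 527/4376 = 0.1204296.
SE = √(0.105926 × 0.000995855) = 0.0102707.
z = (0.1222025 − 0.1172325)/0.0102707 = 0.0049700/0.0102707 = 0.4839.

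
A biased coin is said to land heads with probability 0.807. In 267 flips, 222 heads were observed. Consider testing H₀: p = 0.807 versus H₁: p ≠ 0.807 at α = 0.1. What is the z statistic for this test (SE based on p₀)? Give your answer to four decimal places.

p̂ = 222/267 = 0.831461.
Standard error under H₀: √(0.807×0.193/267) = 0.024152.
z = (0.831461 − 0.807)/0.024152 = 0.024461/0.024152 = 1.0128.
Two-sided p-value ≈ 2·Φ(−1.013) = 0.3112; since p > α = 0.1, fail to reject H₀.

z = 1.0128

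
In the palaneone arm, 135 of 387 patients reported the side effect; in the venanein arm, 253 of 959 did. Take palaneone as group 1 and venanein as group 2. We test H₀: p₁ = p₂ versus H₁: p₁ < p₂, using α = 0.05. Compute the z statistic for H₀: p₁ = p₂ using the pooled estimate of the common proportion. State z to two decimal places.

p̂₁ = 135/387 ≈ 0.34884, p̂₂ = 253/959 ≈ 0.26382.
Pooled p̂ = (135+253)/(387+959) = 388/1346 = 0.28826.
SE = √(0.205167 × 0.00362673) = 0.02728.
z = (0.34884 − 0.26382)/0.02728 = 0.08502/0.02728 = 3.12.
p-value = P(Z < 3.117) ≈ 0.9991; since p > α = 0.05, fail to reject H₀.

z = 3.12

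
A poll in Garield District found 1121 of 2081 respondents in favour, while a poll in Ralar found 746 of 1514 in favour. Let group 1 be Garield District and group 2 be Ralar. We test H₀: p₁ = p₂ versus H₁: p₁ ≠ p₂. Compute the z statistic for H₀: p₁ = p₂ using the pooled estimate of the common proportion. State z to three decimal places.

z = 2.723

p̂₁ = 1121/2081 ≈ 0.538683, p̂₂ = 746/1514 ≈ 0.492734.
Pooled p̂ = (1121+746)/(2081+1514) = 1867/3595 = 0.519332.
SE = √(0.249626 × 0.00114104) = 0.016877.
z = (0.538683 − 0.492734)/0.016877 = 0.045949/0.016877 = 2.723.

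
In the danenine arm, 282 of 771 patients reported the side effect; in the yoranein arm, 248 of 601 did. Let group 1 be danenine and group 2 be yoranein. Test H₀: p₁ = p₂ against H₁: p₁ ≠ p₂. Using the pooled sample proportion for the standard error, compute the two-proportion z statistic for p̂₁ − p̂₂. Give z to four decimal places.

z = -1.7697

p̂₁ = 282/771 ≈ 0.365759, p̂₂ = 248/601 ≈ 0.412646.
Pooled p̂ = (282+248)/(771+601) = 530/1372 = 0.386297.
SE = √(p̂(1−p̂)(1/n₁+1/n₂)) = √(0.386297·0.613703·0.00296091) = √(0.000701948) = 0.026494.
z = (0.365759 − 0.412646)/0.026494 = -0.046887/0.026494 = -1.7697.
Two-sided p-value ≈ 2·Φ(−1.770) = 0.0768.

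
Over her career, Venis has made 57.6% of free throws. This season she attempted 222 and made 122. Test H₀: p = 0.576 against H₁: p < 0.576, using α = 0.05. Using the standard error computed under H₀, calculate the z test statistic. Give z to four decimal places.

p̂ = 122/222 ≈ 0.549550.
Under H₀, SE = √(0.576·0.424/222) = √(0.00110011) = 0.033168.
z = (0.549550 − 0.576)/0.033168 = -0.026450/0.033168 = -0.7975.
p-value = P(Z < -0.797) ≈ 0.2126. With α = 0.05, fail to reject H₀.

z = -0.7975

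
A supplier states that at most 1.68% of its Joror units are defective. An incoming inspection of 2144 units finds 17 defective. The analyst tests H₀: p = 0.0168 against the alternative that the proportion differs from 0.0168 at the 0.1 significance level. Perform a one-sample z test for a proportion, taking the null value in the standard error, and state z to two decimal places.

z = -3.20

p̂ = 17/2144 ≈ 0.007929.
Standard error under H₀: √(0.0168×0.9832/2144) = 0.002776.
z = (0.007929 − 0.0168)/0.002776 = -0.008871/0.002776 = -3.20.
p-value = 2·P(Z > 3.196) ≈ 0.0014. With α = 0.1, reject H₀.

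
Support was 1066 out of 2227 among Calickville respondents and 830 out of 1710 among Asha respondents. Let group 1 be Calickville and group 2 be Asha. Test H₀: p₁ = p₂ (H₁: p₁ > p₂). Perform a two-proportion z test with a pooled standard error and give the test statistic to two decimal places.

p̂₁ = 1066/2227 ≈ 0.4787, p̂₂ = 830/1710 ≈ 0.4854.
Pooled p̂ = (1066+830)/(2227+1710) = 1896/3937 = 0.4816.
SE = √(0.249661 × 0.00103383) = 0.0161.
z = (0.4787 − 0.4854)/0.0161 = -0.0067/0.0161 = -0.42.
p-value = P(Z > -0.418) ≈ 0.6619.

z = -0.42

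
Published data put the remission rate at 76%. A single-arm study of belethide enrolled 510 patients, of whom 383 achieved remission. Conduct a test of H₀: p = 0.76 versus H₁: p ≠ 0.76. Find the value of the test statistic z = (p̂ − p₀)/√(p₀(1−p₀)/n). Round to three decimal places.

p̂ = 383/510 = 0.75098.
Standard error under H₀: √(0.76×0.24/510) = 0.01891.
z = (0.75098 − 0.76)/0.01891 = -0.00902/0.01891 = -0.477.

z = -0.477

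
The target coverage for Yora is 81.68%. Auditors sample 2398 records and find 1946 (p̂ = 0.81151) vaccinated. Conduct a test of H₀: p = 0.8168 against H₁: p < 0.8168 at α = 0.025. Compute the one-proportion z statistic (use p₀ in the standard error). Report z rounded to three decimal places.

z = -0.670

p̂ = 1946/2398 = 0.81151.
Standard error under H₀: √(0.8168×0.1832/2398) = 0.00790.
z = (0.81151 − 0.8168)/0.00790 = -0.00529/0.00790 = -0.670.
p-value = P(Z < -0.670) ≈ 0.2515; since p > α = 0.025, fail to reject H₀.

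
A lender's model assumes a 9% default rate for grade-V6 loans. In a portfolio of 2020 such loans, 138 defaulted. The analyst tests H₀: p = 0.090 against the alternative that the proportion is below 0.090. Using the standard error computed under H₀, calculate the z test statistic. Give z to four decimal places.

z = -3.4053

p̂ = 138/2020 ≈ 0.0683168.
Under H₀, SE = √(0.09·0.91/2020) = √(4.05446e-05) = 0.0063675.
z = (0.0683168 − 0.09)/0.0063675 = -0.0216832/0.0063675 = -3.4053.
p-value = P(Z < -3.405) ≈ 0.0003.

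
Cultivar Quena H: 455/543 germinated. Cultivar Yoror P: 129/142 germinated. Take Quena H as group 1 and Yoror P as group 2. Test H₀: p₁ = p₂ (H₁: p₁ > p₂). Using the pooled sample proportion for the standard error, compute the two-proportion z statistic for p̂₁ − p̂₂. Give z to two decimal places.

z = -2.11

p̂₁ = 455/543 = 0.8379, p̂₂ = 129/142 = 0.9085.
Pooled p̂ = (455+129)/(543+142) = 584/685 = 0.8526.
SE = √(p̂(1−p̂)(1/n₁+1/n₂)) = √(0.8526·0.1474·0.00888387) = √(0.00111675) = 0.0334.
z = (0.8379 − 0.9085)/0.0334 = -0.0706/0.0334 = -2.11.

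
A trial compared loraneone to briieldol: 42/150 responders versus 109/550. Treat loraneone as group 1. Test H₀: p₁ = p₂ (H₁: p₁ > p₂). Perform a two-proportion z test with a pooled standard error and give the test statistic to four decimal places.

z = 2.1595

p̂₁ = 42/150 ≈ 0.280000, p̂₂ = 109/550 ≈ 0.198182.
Pooled p̂ = (42+109)/(150+550) = 151/700 = 0.215714.
SE = √(0.169182 × 0.00848485) = 0.037888.
z = (0.280000 − 0.198182)/0.037888 = 0.081818/0.037888 = 2.1595.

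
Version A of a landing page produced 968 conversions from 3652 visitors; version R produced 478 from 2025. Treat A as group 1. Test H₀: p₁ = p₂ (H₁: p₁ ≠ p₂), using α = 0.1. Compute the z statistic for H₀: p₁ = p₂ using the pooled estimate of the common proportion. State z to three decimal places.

p̂₁ = 968/3652 ≈ 0.26506, p̂₂ = 478/2025 ≈ 0.23605.
Pooled p̂ = (968+478)/(3652+2025) = 1446/5677 = 0.25471.
SE = √(0.189834 × 0.00076765) = 0.01207.
z = (0.26506 − 0.23605)/0.01207 = 0.02901/0.01207 = 2.403.
p-value = 2·P(Z > 2.403) ≈ 0.0163; since p < α = 0.1, reject H₀.

z = 2.403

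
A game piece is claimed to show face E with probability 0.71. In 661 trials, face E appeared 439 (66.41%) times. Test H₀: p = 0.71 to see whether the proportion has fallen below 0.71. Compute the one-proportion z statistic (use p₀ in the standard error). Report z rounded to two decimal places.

p̂ = 439/661 = 0.66415.
Standard error under H₀: √(0.71×0.29/661) = 0.01765.
z = (0.66415 − 0.71)/0.01765 = -0.04585/0.01765 = -2.60.

z = -2.60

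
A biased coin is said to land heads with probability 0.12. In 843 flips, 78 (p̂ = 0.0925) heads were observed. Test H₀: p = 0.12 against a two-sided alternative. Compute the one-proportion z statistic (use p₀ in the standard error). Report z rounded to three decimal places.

z = -2.455

p̂ = 78/843 ≈ 0.09253.
SE = √(p₀(1−p₀)/n) = √(0.1056/843) = 0.01119.
z = (0.09253 − 0.12)/0.01119 = -0.02747/0.01119 = -2.455.
p-value = 2·P(Z > 2.455) ≈ 0.0141.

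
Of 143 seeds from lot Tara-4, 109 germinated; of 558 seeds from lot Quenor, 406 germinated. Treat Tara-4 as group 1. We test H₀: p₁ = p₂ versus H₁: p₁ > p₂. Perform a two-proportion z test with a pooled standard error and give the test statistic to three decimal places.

p̂₁ = 109/143 ≈ 0.76224, p̂₂ = 406/558 ≈ 0.72760.
Pooled p̂ = (109+406)/(143+558) = 515/701 = 0.73466.
SE = √(p̂(1−p̂)(1/n₁+1/n₂)) = √(0.73466·0.26534·0.00878512) = √(0.00171251) = 0.04138.
z = (0.76224 − 0.72760)/0.04138 = 0.03464/0.04138 = 0.837.

z = 0.837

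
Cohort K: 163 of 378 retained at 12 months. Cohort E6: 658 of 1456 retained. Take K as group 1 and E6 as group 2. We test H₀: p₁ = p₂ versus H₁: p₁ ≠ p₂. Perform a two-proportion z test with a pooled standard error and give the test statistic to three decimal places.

z = -0.721

p̂₁ = 163/378 ≈ 0.43122, p̂₂ = 658/1456 ≈ 0.45192.
Pooled p̂ = (163+658)/(378+1456) = 821/1834 = 0.44766.
SE = √(0.24726 × 0.00333232) = 0.02870.
z = (0.43122 − 0.45192)/0.02870 = -0.02070/0.02870 = -0.721.
Two-sided p-value ≈ 2·Φ(−0.721) = 0.4707.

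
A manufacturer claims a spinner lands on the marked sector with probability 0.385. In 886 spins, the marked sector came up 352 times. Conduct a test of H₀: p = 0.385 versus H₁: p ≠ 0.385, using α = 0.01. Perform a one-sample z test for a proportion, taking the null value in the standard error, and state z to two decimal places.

p̂ = 352/886 ≈ 0.3973.
Standard error under H₀: √(0.385×0.615/886) = 0.0163.
z = (0.3973 − 0.385)/0.0163 = 0.0123/0.0163 = 0.75.
Two-sided p-value ≈ 2·Φ(−0.752) = 0.4521. With α = 0.01, fail to reject H₀.

z = 0.75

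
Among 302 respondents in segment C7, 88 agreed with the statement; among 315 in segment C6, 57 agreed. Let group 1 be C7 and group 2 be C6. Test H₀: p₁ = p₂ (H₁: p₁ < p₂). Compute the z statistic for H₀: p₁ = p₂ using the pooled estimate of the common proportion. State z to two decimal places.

p̂₁ = 88/302 ≈ 0.29139, p̂₂ = 57/315 ≈ 0.18095.
Pooled p̂ = (88+57)/(302+315) = 145/617 = 0.23501.
SE = √(0.179779 × 0.00648586) = 0.03415.
z = (0.29139 − 0.18095)/0.03415 = 0.11044/0.03415 = 3.23.

z = 3.23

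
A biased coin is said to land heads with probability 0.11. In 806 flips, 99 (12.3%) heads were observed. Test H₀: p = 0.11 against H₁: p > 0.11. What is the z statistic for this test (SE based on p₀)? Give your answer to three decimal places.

p̂ = 99/806 = 0.12283.
Standard error under H₀: √(0.11×0.89/806) = 0.01102.
z = (0.12283 − 0.11)/0.01102 = 0.01283/0.01102 = 1.164.

z = 1.164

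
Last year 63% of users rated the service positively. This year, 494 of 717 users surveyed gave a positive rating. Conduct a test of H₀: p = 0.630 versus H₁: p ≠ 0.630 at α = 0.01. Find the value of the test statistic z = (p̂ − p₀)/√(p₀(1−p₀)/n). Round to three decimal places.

z = 3.271

p̂ = 494/717 = 0.68898.
Under H₀, SE = √(0.63·0.37/717) = √(0.000325105) = 0.01803.
z = (0.68898 − 0.63)/0.01803 = 0.05898/0.01803 = 3.271.
Two-sided p-value ≈ 2·Φ(−3.271) = 0.0011, so at α = 0.01 we reject H₀.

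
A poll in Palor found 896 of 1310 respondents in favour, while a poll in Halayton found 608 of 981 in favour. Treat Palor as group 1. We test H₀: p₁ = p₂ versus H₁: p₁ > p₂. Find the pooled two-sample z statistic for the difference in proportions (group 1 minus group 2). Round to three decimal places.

z = 3.202

p̂₁ = 896/1310 = 0.6839695, p̂₂ = 608/981 = 0.6197757.
Pooled p̂ = (896+608)/(1310+981) = 1504/2291 = 0.6564819.
SE = √(0.225513 × 0.00178273) = 0.0200507.
z = (0.6839695 − 0.6197757)/0.0200507 = 0.0641938/0.0200507 = 3.202.
p-value = P(Z > 3.202) ≈ 0.0007.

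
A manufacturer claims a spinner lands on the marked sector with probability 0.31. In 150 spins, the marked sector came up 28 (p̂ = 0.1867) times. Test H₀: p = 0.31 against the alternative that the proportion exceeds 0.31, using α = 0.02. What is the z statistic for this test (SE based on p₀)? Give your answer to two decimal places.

p̂ = 28/150 = 0.18667.
SE = √(p₀(1−p₀)/n) = √(0.2139/150) = 0.03776.
z = (0.18667 − 0.31)/0.03776 = -0.12333/0.03776 = -3.27.
p-value = P(Z > -3.266) ≈ 0.9995. With α = 0.02, fail to reject H₀.

z = -3.27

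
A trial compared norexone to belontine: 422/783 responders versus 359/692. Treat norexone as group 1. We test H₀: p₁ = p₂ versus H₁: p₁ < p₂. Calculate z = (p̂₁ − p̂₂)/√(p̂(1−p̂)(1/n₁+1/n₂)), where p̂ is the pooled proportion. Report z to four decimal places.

z = 0.7744

p̂₁ = 422/783 = 0.538953, p̂₂ = 359/692 = 0.518786.
Pooled p̂ = (422+359)/(783+692) = 781/1475 = 0.529492.
SE = √(p̂(1−p̂)(1/n₁+1/n₂)) = √(0.529492·0.470508·0.00272223) = √(0.000678189) = 0.026042.
z = (0.538953 − 0.518786)/0.026042 = 0.020167/0.026042 = 0.7744.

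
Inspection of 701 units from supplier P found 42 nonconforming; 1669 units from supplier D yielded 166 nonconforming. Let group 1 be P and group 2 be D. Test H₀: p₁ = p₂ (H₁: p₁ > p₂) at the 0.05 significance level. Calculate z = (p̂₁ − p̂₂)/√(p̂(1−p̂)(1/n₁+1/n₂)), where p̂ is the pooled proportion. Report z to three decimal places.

p̂₁ = 42/701 ≈ 0.059914, p̂₂ = 166/1669 ≈ 0.099461.
Pooled p̂ = (42+166)/(701+1669) = 208/2370 = 0.087764.
SE = √(0.0800612 × 0.00202569) = 0.012735.
z = (0.059914 − 0.099461)/0.012735 = -0.039547/0.012735 = -3.105.
p-value = P(Z > -3.105) ≈ 0.9990, so at α = 0.05 we fail to reject H₀.

z = -3.105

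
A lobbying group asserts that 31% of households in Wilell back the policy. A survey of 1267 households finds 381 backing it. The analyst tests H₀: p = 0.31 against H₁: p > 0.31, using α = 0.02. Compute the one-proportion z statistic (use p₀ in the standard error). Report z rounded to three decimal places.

z = -0.715

p̂ = 381/1267 ≈ 0.30071.
Standard error under H₀: √(0.31×0.69/1267) = 0.01299.
z = (0.30071 − 0.31)/0.01299 = -0.00929/0.01299 = -0.715.
p-value = P(Z > -0.715) ≈ 0.7627; since p > α = 0.02, fail to reject H₀.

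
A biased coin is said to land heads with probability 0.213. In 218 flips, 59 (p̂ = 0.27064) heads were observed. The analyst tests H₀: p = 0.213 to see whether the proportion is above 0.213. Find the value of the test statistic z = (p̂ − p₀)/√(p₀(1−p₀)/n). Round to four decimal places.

p̂ = 59/218 ≈ 0.270642.
Standard error under H₀: √(0.213×0.787/218) = 0.027730.
z = (0.270642 − 0.213)/0.027730 = 0.057642/0.027730 = 2.0787.
p-value = P(Z > 2.079) ≈ 0.0188.

z = 2.0787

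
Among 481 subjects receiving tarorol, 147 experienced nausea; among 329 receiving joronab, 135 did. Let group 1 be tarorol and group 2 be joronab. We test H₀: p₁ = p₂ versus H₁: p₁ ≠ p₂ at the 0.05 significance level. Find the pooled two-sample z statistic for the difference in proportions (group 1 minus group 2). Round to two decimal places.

p̂₁ = 147/481 = 0.3056, p̂₂ = 135/329 = 0.4103.
Pooled p̂ = (147+135)/(481+329) = 282/810 = 0.3481.
SE = √(p̂(1−p̂)(1/n₁+1/n₂)) = √(0.3481·0.6519·0.00511852) = √(0.0011616) = 0.0341.
z = (0.3056 − 0.4103)/0.0341 = -0.1047/0.0341 = -3.07.
Two-sided p-value ≈ 2·Φ(−3.073) = 0.0021; since p < α = 0.05, reject H₀.

z = -3.07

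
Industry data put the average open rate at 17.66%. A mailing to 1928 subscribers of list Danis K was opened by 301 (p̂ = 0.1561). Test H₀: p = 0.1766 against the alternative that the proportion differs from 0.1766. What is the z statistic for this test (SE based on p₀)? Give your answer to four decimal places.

z = -2.3582

p̂ = 301/1928 ≈ 0.1561203.
SE = √(p₀(1−p₀)/n) = √(0.14541/1928) = 0.0086845.
z = (0.1561203 − 0.1766)/0.0086845 = -0.0204797/0.0086845 = -2.3582.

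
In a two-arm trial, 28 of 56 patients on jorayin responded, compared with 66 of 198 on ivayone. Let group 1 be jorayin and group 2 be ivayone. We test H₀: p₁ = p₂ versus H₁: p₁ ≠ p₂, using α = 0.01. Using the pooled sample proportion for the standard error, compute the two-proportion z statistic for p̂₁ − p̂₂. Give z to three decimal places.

z = 2.281

p̂₁ = 28/56 = 0.50000, p̂₂ = 66/198 = 0.33333.
Pooled p̂ = (28+66)/(56+198) = 94/254 = 0.37008.
SE = √(0.23312 × 0.0229076) = 0.07308.
z = (0.50000 − 0.33333)/0.07308 = 0.16667/0.07308 = 2.281.
Two-sided p-value ≈ 2·Φ(−2.281) = 0.0226, so at α = 0.01 we fail to reject H₀.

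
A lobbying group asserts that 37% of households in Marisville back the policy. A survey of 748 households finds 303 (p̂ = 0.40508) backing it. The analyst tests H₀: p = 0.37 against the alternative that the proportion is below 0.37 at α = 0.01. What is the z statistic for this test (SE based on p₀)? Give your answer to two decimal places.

z = 1.99

p̂ = 303/748 ≈ 0.40508.
SE = √(p₀(1−p₀)/n) = √(0.2331/748) = 0.01765.
z = (0.40508 − 0.37)/0.01765 = 0.03508/0.01765 = 1.99.
p-value = P(Z < 1.987) ≈ 0.9765. With α = 0.01, fail to reject H₀.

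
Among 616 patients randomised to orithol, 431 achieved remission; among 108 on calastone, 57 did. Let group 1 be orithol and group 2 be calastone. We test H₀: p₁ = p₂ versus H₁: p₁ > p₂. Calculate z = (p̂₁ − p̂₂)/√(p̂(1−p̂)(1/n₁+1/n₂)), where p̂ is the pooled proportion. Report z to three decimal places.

z = 3.515

p̂₁ = 431/616 = 0.69968, p̂₂ = 57/108 = 0.52778.
Pooled p̂ = (431+57)/(616+108) = 488/724 = 0.67403.
SE = √(p̂(1−p̂)(1/n₁+1/n₂)) = √(0.67403·0.32597·0.0108826) = √(0.00239105) = 0.04890.
z = (0.69968 − 0.52778)/0.04890 = 0.17190/0.04890 = 3.515.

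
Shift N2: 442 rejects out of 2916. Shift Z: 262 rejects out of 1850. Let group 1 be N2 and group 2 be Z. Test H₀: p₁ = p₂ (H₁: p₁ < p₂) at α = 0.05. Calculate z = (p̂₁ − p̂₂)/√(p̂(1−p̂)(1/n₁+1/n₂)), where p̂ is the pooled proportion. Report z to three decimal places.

p̂₁ = 442/2916 = 0.15158, p̂₂ = 262/1850 = 0.14162.
Pooled p̂ = (442+262)/(2916+1850) = 704/4766 = 0.14771.
SE = √(p̂(1−p̂)(1/n₁+1/n₂)) = √(0.14771·0.85229·0.000883476) = √(0.000111224) = 0.01055.
z = (0.15158 − 0.14162)/0.01055 = 0.00996/0.01055 = 0.944.
p-value = P(Z < 0.944) ≈ 0.8274; since p > α = 0.05, fail to reject H₀.

z = 0.944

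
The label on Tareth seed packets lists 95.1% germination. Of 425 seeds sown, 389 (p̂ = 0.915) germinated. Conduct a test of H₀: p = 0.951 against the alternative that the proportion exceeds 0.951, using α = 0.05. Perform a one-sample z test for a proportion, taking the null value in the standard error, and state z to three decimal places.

p̂ = 389/425 ≈ 0.915294.
Under H₀, SE = √(0.951·0.049/425) = √(0.000109645) = 0.010471.
z = (0.915294 − 0.951)/0.010471 = -0.035706/0.010471 = -3.410.
p-value = P(Z > -3.410) ≈ 0.9997, so at α = 0.05 we fail to reject H₀.

z = -3.410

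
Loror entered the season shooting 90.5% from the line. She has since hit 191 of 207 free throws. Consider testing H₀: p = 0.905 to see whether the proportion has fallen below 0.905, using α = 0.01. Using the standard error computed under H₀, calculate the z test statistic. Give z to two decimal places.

p̂ = 191/207 ≈ 0.9227.
Standard error under H₀: √(0.905×0.095/207) = 0.0204.
z = (0.9227 − 0.905)/0.0204 = 0.0177/0.0204 = 0.87.
p-value = P(Z < 0.869) ≈ 0.8075; since p > α = 0.01, fail to reject H₀.

z = 0.87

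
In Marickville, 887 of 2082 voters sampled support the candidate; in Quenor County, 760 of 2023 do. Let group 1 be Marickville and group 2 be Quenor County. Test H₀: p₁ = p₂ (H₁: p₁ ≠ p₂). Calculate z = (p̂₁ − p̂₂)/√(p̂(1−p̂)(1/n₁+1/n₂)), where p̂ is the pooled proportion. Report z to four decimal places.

p̂₁ = 887/2082 ≈ 0.4260327, p̂₂ = 760/2023 ≈ 0.3756797.
Pooled p̂ = (887+760)/(2082+2023) = 1647/4105 = 0.4012180.
SE = √(p̂(1−p̂)(1/n₁+1/n₂)) = √(0.4012180·0.5987820·0.000974623) = √(0.000234145) = 0.0153018.
z = (0.4260327 − 0.3756797)/0.0153018 = 0.0503530/0.0153018 = 3.2907.
Two-sided p-value ≈ 2·Φ(−3.291) = 0.0010.

z = 3.2907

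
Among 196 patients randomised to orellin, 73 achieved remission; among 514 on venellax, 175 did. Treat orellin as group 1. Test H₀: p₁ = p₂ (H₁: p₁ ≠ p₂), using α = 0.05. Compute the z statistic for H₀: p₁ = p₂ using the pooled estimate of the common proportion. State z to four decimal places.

z = 0.7991

p̂₁ = 73/196 = 0.372449, p̂₂ = 175/514 = 0.340467.
Pooled p̂ = (73+175)/(196+514) = 248/710 = 0.349296.
SE = √(0.227288 × 0.00704757) = 0.040023.
z = (0.372449 − 0.340467)/0.040023 = 0.031982/0.040023 = 0.7991.
Two-sided p-value ≈ 2·Φ(−0.799) = 0.4242. With α = 0.05, fail to reject H₀.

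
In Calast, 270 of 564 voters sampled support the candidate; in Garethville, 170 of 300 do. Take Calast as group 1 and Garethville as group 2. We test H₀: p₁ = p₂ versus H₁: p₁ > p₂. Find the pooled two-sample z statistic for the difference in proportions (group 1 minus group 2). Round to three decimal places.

p̂₁ = 270/564 ≈ 0.47872, p̂₂ = 170/300 ≈ 0.56667.
Pooled p̂ = (270+170)/(564+300) = 440/864 = 0.50926.
SE = √(p̂(1−p̂)(1/n₁+1/n₂)) = √(0.50926·0.49074·0.00510638) = √(0.00127616) = 0.03572.
z = (0.47872 − 0.56667)/0.03572 = -0.08795/0.03572 = -2.462.

z = -2.462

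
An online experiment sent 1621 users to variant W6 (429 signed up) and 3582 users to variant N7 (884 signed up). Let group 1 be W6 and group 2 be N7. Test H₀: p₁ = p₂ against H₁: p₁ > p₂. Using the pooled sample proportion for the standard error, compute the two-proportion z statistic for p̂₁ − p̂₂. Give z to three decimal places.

p̂₁ = 429/1621 = 0.26465, p̂₂ = 884/3582 = 0.24679.
Pooled p̂ = (429+884)/(1621+3582) = 1313/5203 = 0.25235.
SE = √(p̂(1−p̂)(1/n₁+1/n₂)) = √(0.25235·0.74765·0.000896077) = √(0.000169064) = 0.01300.
z = (0.26465 − 0.24679)/0.01300 = 0.01786/0.01300 = 1.374.

z = 1.374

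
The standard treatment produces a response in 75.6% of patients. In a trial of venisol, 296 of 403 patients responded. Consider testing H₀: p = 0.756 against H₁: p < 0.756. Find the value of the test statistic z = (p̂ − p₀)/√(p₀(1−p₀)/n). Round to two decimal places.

p̂ = 296/403 = 0.73449.
SE = √(p₀(1−p₀)/n) = √(0.18446/403) = 0.02139.
z = (0.73449 − 0.756)/0.02139 = -0.02151/0.02139 = -1.01.
p-value = P(Z < -1.005) ≈ 0.1574.

z = -1.01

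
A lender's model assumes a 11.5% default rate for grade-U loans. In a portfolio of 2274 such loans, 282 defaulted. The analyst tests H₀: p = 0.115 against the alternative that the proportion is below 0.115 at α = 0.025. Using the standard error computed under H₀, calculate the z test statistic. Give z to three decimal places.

p̂ = 282/2274 ≈ 0.12401.
Under H₀, SE = √(0.115·0.885/2274) = √(4.47559e-05) = 0.00669.
z = (0.12401 − 0.115)/0.00669 = 0.00901/0.00669 = 1.347.
p-value = P(Z < 1.347) ≈ 0.9110; since p > α = 0.025, fail to reject H₀.

z = 1.347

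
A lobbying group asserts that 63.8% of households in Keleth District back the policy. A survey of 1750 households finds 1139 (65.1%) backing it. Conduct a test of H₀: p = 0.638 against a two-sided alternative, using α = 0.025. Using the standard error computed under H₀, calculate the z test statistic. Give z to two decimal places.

p̂ = 1139/1750 = 0.6509.
Standard error under H₀: √(0.638×0.362/1750) = 0.0115.
z = (0.6509 − 0.638)/0.0115 = 0.0129/0.0115 = 1.12.
Two-sided p-value ≈ 2·Φ(−1.119) = 0.2631, so at α = 0.025 we fail to reject H₀.

z = 1.12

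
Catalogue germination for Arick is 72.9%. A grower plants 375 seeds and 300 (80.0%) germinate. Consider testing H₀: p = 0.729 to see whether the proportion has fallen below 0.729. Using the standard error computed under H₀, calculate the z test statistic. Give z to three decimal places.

z = 3.093

p̂ = 300/375 = 0.800000.
SE = √(p₀(1−p₀)/n) = √(0.19756/375) = 0.022953.
z = (0.800000 − 0.729)/0.022953 = 0.071000/0.022953 = 3.093.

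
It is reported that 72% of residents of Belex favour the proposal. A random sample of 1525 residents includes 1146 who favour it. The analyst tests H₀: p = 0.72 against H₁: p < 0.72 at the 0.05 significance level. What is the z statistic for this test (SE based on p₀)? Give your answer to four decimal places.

p̂ = 1146/1525 ≈ 0.7514754.
Standard error under H₀: √(0.72×0.28/1525) = 0.0114977.
z = (0.7514754 − 0.72)/0.0114977 = 0.0314754/0.0114977 = 2.7375.
p-value = P(Z < 2.738) ≈ 0.9969, so at α = 0.05 we fail to reject H₀.

z = 2.7375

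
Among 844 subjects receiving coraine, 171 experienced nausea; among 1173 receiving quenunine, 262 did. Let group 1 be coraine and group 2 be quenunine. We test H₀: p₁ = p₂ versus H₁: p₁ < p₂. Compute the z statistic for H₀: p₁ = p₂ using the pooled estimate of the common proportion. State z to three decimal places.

p̂₁ = 171/844 = 0.20261, p̂₂ = 262/1173 = 0.22336.
Pooled p̂ = (171+262)/(844+1173) = 433/2017 = 0.21468.
SE = √(p̂(1−p̂)(1/n₁+1/n₂)) = √(0.21468·0.78532·0.00203735) = √(0.000343476) = 0.01853.
z = (0.20261 − 0.22336)/0.01853 = -0.02075/0.01853 = -1.120.

z = -1.120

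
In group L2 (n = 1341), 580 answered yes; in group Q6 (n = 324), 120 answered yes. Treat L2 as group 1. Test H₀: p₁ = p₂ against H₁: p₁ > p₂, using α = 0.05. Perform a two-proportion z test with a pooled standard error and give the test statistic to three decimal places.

p̂₁ = 580/1341 = 0.432513, p̂₂ = 120/324 = 0.370370.
Pooled p̂ = (580+120)/(1341+324) = 700/1665 = 0.420420.
SE = √(p̂(1−p̂)(1/n₁+1/n₂)) = √(0.420420·0.579580·0.00383213) = √(0.000933764) = 0.030558.
z = (0.432513 − 0.370370)/0.030558 = 0.062143/0.030558 = 2.034.
p-value = P(Z > 2.034) ≈ 0.0210, so at α = 0.05 we reject H₀.

z = 2.034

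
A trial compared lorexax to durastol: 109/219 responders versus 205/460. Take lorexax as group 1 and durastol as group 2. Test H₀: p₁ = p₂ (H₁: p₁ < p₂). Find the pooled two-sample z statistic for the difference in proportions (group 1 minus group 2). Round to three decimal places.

z = 1.272

p̂₁ = 109/219 ≈ 0.49772, p̂₂ = 205/460 ≈ 0.44565.
Pooled p̂ = (109+205)/(219+460) = 314/679 = 0.46244.
SE = √(p̂(1−p̂)(1/n₁+1/n₂)) = √(0.46244·0.53756·0.00674012) = √(0.00167552) = 0.04093.
z = (0.49772 − 0.44565)/0.04093 = 0.05207/0.04093 = 1.272.
p-value = P(Z < 1.272) ≈ 0.8983.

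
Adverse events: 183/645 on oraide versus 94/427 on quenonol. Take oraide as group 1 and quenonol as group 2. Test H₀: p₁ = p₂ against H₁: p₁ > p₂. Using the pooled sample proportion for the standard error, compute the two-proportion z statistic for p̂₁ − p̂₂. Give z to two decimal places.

p̂₁ = 183/645 = 0.2837, p̂₂ = 94/427 = 0.2201.
Pooled p̂ = (183+94)/(645+427) = 277/1072 = 0.2584.
SE = √(0.191627 × 0.00389231) = 0.0273.
z = (0.2837 − 0.2201)/0.0273 = 0.0636/0.0273 = 2.33.
p-value = P(Z > 2.328) ≈ 0.0100.

z = 2.33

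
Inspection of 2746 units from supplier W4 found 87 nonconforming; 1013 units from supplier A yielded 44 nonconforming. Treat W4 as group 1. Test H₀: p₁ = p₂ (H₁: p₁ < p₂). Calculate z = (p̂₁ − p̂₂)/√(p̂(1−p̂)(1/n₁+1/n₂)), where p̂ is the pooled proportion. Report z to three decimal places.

z = -1.743

p̂₁ = 87/2746 = 0.031682, p̂₂ = 44/1013 = 0.043435.
Pooled p̂ = (87+44)/(2746+1013) = 131/3759 = 0.034850.
SE = √(p̂(1−p̂)(1/n₁+1/n₂)) = √(0.034850·0.965150·0.00135133) = √(4.54523e-05) = 0.006742.
z = (0.031682 − 0.043435)/0.006742 = -0.011753/0.006742 = -1.743.
p-value = P(Z < -1.743) ≈ 0.0406.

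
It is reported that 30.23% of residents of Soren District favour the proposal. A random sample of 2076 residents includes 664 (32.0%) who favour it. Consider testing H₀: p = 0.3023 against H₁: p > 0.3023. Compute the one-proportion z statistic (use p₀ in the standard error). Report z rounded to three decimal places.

z = 1.741

p̂ = 664/2076 ≈ 0.31985.
SE = √(p₀(1−p₀)/n) = √(0.21091/2076) = 0.01008.
z = (0.31985 − 0.3023)/0.01008 = 0.01755/0.01008 = 1.741.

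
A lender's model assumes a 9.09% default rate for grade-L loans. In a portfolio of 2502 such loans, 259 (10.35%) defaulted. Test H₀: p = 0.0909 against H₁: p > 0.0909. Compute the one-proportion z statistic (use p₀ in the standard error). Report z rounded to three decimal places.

z = 2.195

p̂ = 259/2502 = 0.10352.
SE = √(p₀(1−p₀)/n) = √(0.082637/2502) = 0.00575.
z = (0.10352 − 0.0909)/0.00575 = 0.01262/0.00575 = 2.195.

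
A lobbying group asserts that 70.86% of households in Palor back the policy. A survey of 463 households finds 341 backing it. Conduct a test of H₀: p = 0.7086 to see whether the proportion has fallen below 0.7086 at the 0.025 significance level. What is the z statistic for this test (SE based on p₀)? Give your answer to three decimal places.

p̂ = 341/463 = 0.73650.
SE = √(p₀(1−p₀)/n) = √(0.20649/463) = 0.02112.
z = (0.73650 − 0.7086)/0.02112 = 0.02790/0.02112 = 1.321.
p-value = P(Z < 1.321) ≈ 0.9068; since p > α = 0.025, fail to reject H₀.

z = 1.321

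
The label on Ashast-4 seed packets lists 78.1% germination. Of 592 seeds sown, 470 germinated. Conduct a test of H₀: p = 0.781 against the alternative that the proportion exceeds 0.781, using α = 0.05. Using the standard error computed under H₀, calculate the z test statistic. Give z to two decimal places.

p̂ = 470/592 = 0.7939.
Under H₀, SE = √(0.781·0.219/592) = √(0.000288917) = 0.0170.
z = (0.7939 − 0.781)/0.0170 = 0.0129/0.0170 = 0.76.
p-value = P(Z > 0.760) ≈ 0.2236; since p > α = 0.05, fail to reject H₀.

z = 0.76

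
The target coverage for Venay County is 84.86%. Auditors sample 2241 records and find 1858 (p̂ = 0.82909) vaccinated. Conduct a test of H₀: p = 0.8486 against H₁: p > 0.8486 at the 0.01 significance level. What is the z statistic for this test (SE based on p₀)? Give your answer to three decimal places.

z = -2.576

p̂ = 1858/2241 = 0.829094.
Under H₀, SE = √(0.8486·0.1514/2241) = √(5.73307e-05) = 0.007572.
z = (0.829094 − 0.8486)/0.007572 = -0.019506/0.007572 = -2.576.
p-value = P(Z > -2.576) ≈ 0.9950, so at α = 0.01 we fail to reject H₀.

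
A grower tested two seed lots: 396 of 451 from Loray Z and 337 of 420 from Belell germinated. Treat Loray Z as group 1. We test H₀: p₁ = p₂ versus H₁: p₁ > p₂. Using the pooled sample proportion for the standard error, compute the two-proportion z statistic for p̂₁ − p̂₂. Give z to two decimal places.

p̂₁ = 396/451 ≈ 0.87805, p̂₂ = 337/420 ≈ 0.80238.
Pooled p̂ = (396+337)/(451+420) = 733/871 = 0.84156.
SE = √(0.133336 × 0.00459825) = 0.02476.
z = (0.87805 − 0.80238)/0.02476 = 0.07567/0.02476 = 3.06.

z = 3.06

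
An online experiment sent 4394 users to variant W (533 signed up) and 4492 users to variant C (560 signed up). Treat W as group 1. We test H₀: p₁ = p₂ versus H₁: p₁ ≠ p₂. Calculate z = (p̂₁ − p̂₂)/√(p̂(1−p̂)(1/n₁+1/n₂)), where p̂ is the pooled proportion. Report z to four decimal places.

p̂₁ = 533/4394 = 0.1213018, p̂₂ = 560/4492 = 0.1246661.
Pooled p̂ = (533+560)/(4394+4492) = 1093/8886 = 0.1230025.
SE = √(p̂(1−p̂)(1/n₁+1/n₂)) = √(0.1230025·0.8769975·0.000450201) = √(4.85645e-05) = 0.0069688.
z = (0.1213018 − 0.1246661)/0.0069688 = -0.0033643/0.0069688 = -0.4828.

z = -0.4828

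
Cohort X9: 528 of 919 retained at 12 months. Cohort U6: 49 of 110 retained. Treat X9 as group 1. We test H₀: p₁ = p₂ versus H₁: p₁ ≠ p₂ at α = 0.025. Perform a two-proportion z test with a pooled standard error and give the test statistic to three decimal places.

z = 2.578

p̂₁ = 528/919 = 0.57454, p̂₂ = 49/110 = 0.44545.
Pooled p̂ = (528+49)/(919+110) = 577/1029 = 0.56074.
SE = √(p̂(1−p̂)(1/n₁+1/n₂)) = √(0.56074·0.43926·0.010179) = √(0.00250721) = 0.05007.
z = (0.57454 − 0.44545)/0.05007 = 0.12909/0.05007 = 2.578.
p-value = 2·P(Z > 2.578) ≈ 0.0099, so at α = 0.025 we reject H₀.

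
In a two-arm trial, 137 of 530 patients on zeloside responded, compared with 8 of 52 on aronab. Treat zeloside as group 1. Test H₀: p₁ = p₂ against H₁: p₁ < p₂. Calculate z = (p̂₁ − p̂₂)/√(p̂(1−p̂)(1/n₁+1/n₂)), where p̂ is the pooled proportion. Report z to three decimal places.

z = 1.665

p̂₁ = 137/530 ≈ 0.25849, p̂₂ = 8/52 ≈ 0.15385.
Pooled p̂ = (137+8)/(530+52) = 145/582 = 0.24914.
SE = √(0.18707 × 0.0211176) = 0.06285.
z = (0.25849 − 0.15385)/0.06285 = 0.10464/0.06285 = 1.665.
p-value = P(Z < 1.665) ≈ 0.9520.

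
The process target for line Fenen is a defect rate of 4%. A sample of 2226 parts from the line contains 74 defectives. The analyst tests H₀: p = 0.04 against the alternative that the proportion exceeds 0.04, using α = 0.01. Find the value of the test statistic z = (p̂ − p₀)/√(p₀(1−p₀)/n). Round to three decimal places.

z = -1.627

p̂ = 74/2226 = 0.033243.
Standard error under H₀: √(0.04×0.96/2226) = 0.004153.
z = (0.033243 − 0.04)/0.004153 = -0.006757/0.004153 = -1.627.
p-value = P(Z > -1.627) ≈ 0.9481, so at α = 0.01 we fail to reject H₀.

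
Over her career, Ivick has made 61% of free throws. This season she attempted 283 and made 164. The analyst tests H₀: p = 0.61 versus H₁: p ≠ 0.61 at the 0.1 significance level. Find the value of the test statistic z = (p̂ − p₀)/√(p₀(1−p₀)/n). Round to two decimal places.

p̂ = 164/283 ≈ 0.5795.
Under H₀, SE = √(0.61·0.39/283) = √(0.000840636) = 0.0290.
z = (0.5795 − 0.61)/0.0290 = -0.0305/0.0290 = -1.05.
Two-sided p-value ≈ 2·Φ(−1.052) = 0.2929; since p > α = 0.1, fail to reject H₀.

z = -1.05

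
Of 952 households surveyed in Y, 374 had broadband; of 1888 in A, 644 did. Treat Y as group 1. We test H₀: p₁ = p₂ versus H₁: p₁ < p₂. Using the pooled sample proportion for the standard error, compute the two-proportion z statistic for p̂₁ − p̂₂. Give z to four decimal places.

z = 2.7151

p̂₁ = 374/952 = 0.392857, p̂₂ = 644/1888 = 0.341102.
Pooled p̂ = (374+644)/(952+1888) = 1018/2840 = 0.358451.
SE = √(0.229964 × 0.00158008) = 0.019062.
z = (0.392857 − 0.341102)/0.019062 = 0.051755/0.019062 = 2.7151.
p-value = P(Z < 2.715) ≈ 0.9967.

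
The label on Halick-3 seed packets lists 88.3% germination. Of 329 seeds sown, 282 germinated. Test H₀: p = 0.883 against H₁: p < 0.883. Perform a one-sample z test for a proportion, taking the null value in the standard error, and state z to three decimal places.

p̂ = 282/329 ≈ 0.85714.
Under H₀, SE = √(0.883·0.117/329) = √(0.000314015) = 0.01772.
z = (0.85714 − 0.883)/0.01772 = -0.02586/0.01772 = -1.459.

z = -1.459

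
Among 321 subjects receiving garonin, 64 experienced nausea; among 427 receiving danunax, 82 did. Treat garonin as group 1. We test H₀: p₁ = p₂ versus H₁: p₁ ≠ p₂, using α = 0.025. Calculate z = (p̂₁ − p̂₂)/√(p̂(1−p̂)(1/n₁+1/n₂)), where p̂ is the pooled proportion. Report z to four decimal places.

z = 0.2507

p̂₁ = 64/321 = 0.199377, p̂₂ = 82/427 = 0.192037.
Pooled p̂ = (64+82)/(321+427) = 146/748 = 0.195187.
SE = √(p̂(1−p̂)(1/n₁+1/n₂)) = √(0.195187·0.804813·0.00545719) = √(0.000857265) = 0.029279.
z = (0.199377 − 0.192037)/0.029279 = 0.007340/0.029279 = 0.2507.
p-value = 2·P(Z > 0.251) ≈ 0.8021, so at α = 0.025 we fail to reject H₀.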